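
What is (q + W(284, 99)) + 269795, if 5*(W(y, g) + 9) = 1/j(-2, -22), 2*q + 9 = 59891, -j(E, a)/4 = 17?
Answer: 101907179/340 ≈ 2.9973e+5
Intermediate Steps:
j(E, a) = -68 (j(E, a) = -4*17 = -68)
q = 29941 (q = -9/2 + (1/2)*59891 = -9/2 + 59891/2 = 29941)
W(y, g) = -3061/340 (W(y, g) = -9 + (1/5)/(-68) = -9 + (1/5)*(-1/68) = -9 - 1/340 = -3061/340)
(q + W(284, 99)) + 269795 = (29941 - 3061/340) + 269795 = 10176879/340 + 269795 = 101907179/340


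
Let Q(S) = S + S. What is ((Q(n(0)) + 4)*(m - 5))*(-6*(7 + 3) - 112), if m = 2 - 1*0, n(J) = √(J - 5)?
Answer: 2064 + 1032*I*√5 ≈ 2064.0 + 2307.6*I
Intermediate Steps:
n(J) = √(-5 + J)
m = 2 (m = 2 + 0 = 2)
Q(S) = 2*S
((Q(n(0)) + 4)*(m - 5))*(-6*(7 + 3) - 112) = ((2*√(-5 + 0) + 4)*(2 - 5))*(-6*(7 + 3) - 112) = ((2*√(-5) + 4)*(-3))*(-6*10 - 112) = ((2*(I*√5) + 4)*(-3))*(-60 - 112) = ((2*I*√5 + 4)*(-3))*(-172) = ((4 + 2*I*√5)*(-3))*(-172) = (-12 - 6*I*√5)*(-172) = 2064 + 1032*I*√5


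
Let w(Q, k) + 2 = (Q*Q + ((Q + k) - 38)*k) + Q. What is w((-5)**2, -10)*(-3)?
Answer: -2634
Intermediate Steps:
w(Q, k) = -2 + Q + Q**2 + k*(-38 + Q + k) (w(Q, k) = -2 + ((Q*Q + ((Q + k) - 38)*k) + Q) = -2 + ((Q**2 + (-38 + Q + k)*k) + Q) = -2 + ((Q**2 + k*(-38 + Q + k)) + Q) = -2 + (Q + Q**2 + k*(-38 + Q + k)) = -2 + Q + Q**2 + k*(-38 + Q + k))
w((-5)**2, -10)*(-3) = (-2 + (-5)**2 + ((-5)**2)**2 + (-10)**2 - 38*(-10) + (-5)**2*(-10))*(-3) = (-2 + 25 + 25**2 + 100 + 380 + 25*(-10))*(-3) = (-2 + 25 + 625 + 100 + 380 - 250)*(-3) = 878*(-3) = -2634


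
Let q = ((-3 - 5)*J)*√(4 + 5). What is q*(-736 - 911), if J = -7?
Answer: -276696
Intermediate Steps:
q = 168 (q = ((-3 - 5)*(-7))*√(4 + 5) = (-8*(-7))*√9 = 56*3 = 168)
q*(-736 - 911) = 168*(-736 - 911) = 168*(-1647) = -276696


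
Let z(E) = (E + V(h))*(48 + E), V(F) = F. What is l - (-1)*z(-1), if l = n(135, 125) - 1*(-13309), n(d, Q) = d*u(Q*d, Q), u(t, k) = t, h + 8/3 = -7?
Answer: 6872798/3 ≈ 2.2909e+6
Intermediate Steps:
h = -29/3 (h = -8/3 - 7 = -29/3 ≈ -9.6667)
n(d, Q) = Q*d**2 (n(d, Q) = d*(Q*d) = Q*d**2)
z(E) = (48 + E)*(-29/3 + E) (z(E) = (E - 29/3)*(48 + E) = (-29/3 + E)*(48 + E) = (48 + E)*(-29/3 + E))
l = 2291434 (l = 125*135**2 - 1*(-13309) = 125*18225 + 13309 = 2278125 + 13309 = 2291434)
l - (-1)*z(-1) = 2291434 - (-1)*(-464 + (-1)**2 + (115/3)*(-1)) = 2291434 - (-1)*(-464 + 1 - 115/3) = 2291434 - (-1)*(-1504)/3 = 2291434 - 1*1504/3 = 2291434 - 1504/3 = 6872798/3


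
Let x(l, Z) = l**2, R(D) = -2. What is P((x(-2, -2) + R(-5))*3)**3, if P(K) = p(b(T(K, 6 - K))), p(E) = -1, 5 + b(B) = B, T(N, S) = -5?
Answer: -1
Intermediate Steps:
b(B) = -5 + B
P(K) = -1
P((x(-2, -2) + R(-5))*3)**3 = (-1)**3 = -1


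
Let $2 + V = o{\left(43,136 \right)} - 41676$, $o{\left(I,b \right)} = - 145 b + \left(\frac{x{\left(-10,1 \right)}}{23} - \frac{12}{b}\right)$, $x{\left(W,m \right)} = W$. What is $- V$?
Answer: $\frac{48013645}{782} \approx 61399.0$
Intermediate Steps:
$o{\left(I,b \right)} = - \frac{10}{23} - 145 b - \frac{12}{b}$ ($o{\left(I,b \right)} = - 145 b - \left(\frac{10}{23} + \frac{12}{b}\right) = - \frac{10}{23} - 145 b - \frac{12}{b}$)
$V = - \frac{48013645}{782}$ ($V = -2 - \frac{48012081}{782} = - \frac{48013645}{782} \approx -61399.0$)
$- V = \left(-1\right) \left(- \frac{48013645}{782}\right) = \frac{48013645}{782}$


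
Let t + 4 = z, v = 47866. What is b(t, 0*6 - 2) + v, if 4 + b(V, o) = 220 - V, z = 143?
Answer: 47943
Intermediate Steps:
t = 139 (t = -4 + 143 = 139)
b(V, o) = 216 - V (b(V, o) = -4 + (220 - V) = 216 - V)
b(t, 0*6 - 2) + v = (216 - 1*139) + 47866 = (216 - 139) + 47866 = 77 + 47866 = 47943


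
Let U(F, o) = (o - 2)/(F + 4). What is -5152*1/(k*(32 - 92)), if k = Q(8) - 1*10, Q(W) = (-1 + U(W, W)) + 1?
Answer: -2576/285 ≈ -9.0386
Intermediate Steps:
U(F, o) = (-2 + o)/(4 + F)
Q(W) = (-2 + W)/(4 + W) (Q(W) = (-1 + (-2 + W)/(4 + W)) + 1 = (-2 + W)/(4 + W))
k = -19/2 (k = (-2 + 8)/(4 + 8) - 1*10 = 6/12 - 10 = (1/12)*6 - 10 = ½ - 10 = -19/2 ≈ -9.5000)
-5152*1/(k*(32 - 92)) = -5152*(-2/(19*(32 - 92))) = -5152/((-60*(-19/2))) = -5152/570 = -5152*1/570 = -2576/285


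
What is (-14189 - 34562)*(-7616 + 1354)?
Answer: 305278762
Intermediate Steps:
(-14189 - 34562)*(-7616 + 1354) = -48751*(-6262) = 305278762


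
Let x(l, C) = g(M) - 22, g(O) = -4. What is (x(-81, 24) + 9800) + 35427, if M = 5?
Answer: 45201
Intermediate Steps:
x(l, C) = -26 (x(l, C) = -4 - 22 = -26)
(x(-81, 24) + 9800) + 35427 = (-26 + 9800) + 35427 = 9774 + 35427 = 45201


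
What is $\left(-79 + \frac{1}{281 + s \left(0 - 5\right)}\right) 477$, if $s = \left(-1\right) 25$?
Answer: $- \frac{15298821}{406} \approx -37682.0$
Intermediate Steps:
$s = -25$
$\left(-79 + \frac{1}{281 + s \left(0 - 5\right)}\right) 477 = \left(-79 + \frac{1}{281 - 25 \left(0 - 5\right)}\right) 477 = \left(-79 + \frac{1}{281 - -125}\right) 477 = \left(-79 + \frac{1}{281 + 125}\right) 477 = \left(-79 + \frac{1}{406}\right) 477 = \left(- \frac{32073}{406}\right) 477 = - \frac{15298821}{406}$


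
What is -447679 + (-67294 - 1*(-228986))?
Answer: -285987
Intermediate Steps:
-447679 + (-67294 - 1*(-228986)) = -447679 + (-67294 + 228986) = -447679 + 161692 = -285987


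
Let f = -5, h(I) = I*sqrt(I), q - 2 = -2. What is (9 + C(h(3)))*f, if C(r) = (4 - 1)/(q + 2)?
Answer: -105/2 ≈ -52.500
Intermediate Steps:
q = 0 (q = 2 - 2 = 0)
h(I) = I**(3/2)
C(r) = 3/2 (C(r) = (4 - 1)/(0 + 2) = 3/2)
(9 + C(h(3)))*f = (9 + 3/2)*(-5) = (21/2)*(-5) = -105/2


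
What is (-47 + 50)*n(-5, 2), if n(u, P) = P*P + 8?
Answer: 36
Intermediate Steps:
n(u, P) = 8 + P² (n(u, P) = P² + 8 = 8 + P²)
(-47 + 50)*n(-5, 2) = (-47 + 50)*(8 + 2²) = 3*(8 + 4) = 3*12 = 36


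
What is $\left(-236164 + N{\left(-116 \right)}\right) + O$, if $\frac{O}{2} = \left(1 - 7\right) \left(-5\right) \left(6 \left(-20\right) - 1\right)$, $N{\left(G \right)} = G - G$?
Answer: $-243424$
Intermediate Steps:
$N{\left(G \right)} = 0$
$O = -7260$ ($O = 2 \left(1 - 7\right) \left(-5\right) \left(6 \left(-20\right) - 1\right) = 2 \left(-6\right) \left(-5\right) \left(-120 - 1\right) = 2 \cdot 30 \left(-121\right) = 2 \left(-3630\right) = -7260$)
$\left(-236164 + N{\left(-116 \right)}\right) + O = \left(-236164 + 0\right) - 7260 = -236164 - 7260 = -243424$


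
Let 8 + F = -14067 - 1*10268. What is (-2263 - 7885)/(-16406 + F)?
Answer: 10148/40749 ≈ 0.24904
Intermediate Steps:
F = -24343 (F = -8 + (-14067 - 1*10268) = -8 + (-14067 - 10268) = -8 - 24335 = -24343)
(-2263 - 7885)/(-16406 + F) = (-2263 - 7885)/(-16406 - 24343) = -10148/(-40749) = -10148*(-1/40749) = 10148/40749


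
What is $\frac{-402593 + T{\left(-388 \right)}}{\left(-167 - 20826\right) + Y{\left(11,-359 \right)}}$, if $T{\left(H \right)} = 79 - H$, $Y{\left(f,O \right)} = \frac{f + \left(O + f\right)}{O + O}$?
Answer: $\frac{288726468}{15072637} \approx 19.156$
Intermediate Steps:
$Y{\left(f,O \right)} = \frac{O + 2 f}{2 O}$
$\frac{-402593 + T{\left(-388 \right)}}{\left(-167 - 20826\right) + Y{\left(11,-359 \right)}} = \frac{-402593 + \left(79 - -388\right)}{\left(-167 - 20826\right) + \frac{11 + \frac{1}{2} \left(-359\right)}{-359}} = \frac{-402593 + \left(79 + 388\right)}{\left(-167 - 20826\right) - \frac{11 - \frac{359}{2}}{359}} = \frac{-402593 + 467}{-20993 - - \frac{337}{718}} = - \frac{402126}{-20993 + \frac{337}{718}} = - \frac{402126}{- \frac{15072637}{718}} = \left(-402126\right) \left(- \frac{718}{15072637}\right) = \frac{288726468}{15072637}$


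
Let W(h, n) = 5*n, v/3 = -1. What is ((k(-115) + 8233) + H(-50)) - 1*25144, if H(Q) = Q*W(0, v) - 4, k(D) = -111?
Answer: -16276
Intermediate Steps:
v = -3 (v = 3*(-1) = -3)
H(Q) = -4 - 15*Q (H(Q) = Q*(5*(-3)) - 4 = Q*(-15) - 4 = -15*Q - 4 = -4 - 15*Q)
((k(-115) + 8233) + H(-50)) - 1*25144 = ((-111 + 8233) + (-4 - 15*(-50))) - 1*25144 = (8122 + (-4 + 750)) - 25144 = (8122 + 746) - 25144 = 8868 - 25144 = -16276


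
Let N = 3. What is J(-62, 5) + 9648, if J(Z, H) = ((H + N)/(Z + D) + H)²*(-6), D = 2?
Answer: 712942/75 ≈ 9505.9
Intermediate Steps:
J(Z, H) = -6*(H + (3 + H)/(2 + Z))² (J(Z, H) = ((H + 3)/(Z + 2) + H)²*(-6) = ((3 + H)/(2 + Z) + H)²*(-6) = (H + (3 + H)/(2 + Z))²*(-6) = -6*(H + (3 + H)/(2 + Z))²)
J(-62, 5) + 9648 = -6*(3 + 3*5 + 5*(-62))²/(2 - 62)² + 9648 = -6*(3 + 15 - 310)²/(-60)² + 9648 = -6*1/3600*(-292)² + 9648 = -6*1/3600*85264 + 9648 = -10658/75 + 9648 = 712942/75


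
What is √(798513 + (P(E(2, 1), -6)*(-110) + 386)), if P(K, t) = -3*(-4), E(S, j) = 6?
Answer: √797579 ≈ 893.07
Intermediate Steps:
P(K, t) = 12
√(798513 + (P(E(2, 1), -6)*(-110) + 386)) = √(798513 + (12*(-110) + 386)) = √(798513 + (-1320 + 386)) = √(798513 - 934) = √797579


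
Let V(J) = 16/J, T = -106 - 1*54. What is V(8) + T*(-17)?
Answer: 2722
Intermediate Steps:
T = -160 (T = -106 - 54 = -160)
V(8) + T*(-17) = 16/8 - 160*(-17) = 16*(1/8) + 2720 = 2 + 2720 = 2722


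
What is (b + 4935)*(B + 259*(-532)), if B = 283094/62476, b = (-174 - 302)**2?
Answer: -996441864185467/31238 ≈ -3.1898e+10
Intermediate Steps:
b = 226576 (b = (-476)**2 = 226576)
B = 141547/31238 (B = 283094*(1/62476) = 141547/31238 ≈ 4.5312)
(b + 4935)*(B + 259*(-532)) = (226576 + 4935)*(141547/31238 + 259*(-532)) = 231511*(141547/31238 - 137788) = 231511*(-4304079997/31238) = -996441864185467/31238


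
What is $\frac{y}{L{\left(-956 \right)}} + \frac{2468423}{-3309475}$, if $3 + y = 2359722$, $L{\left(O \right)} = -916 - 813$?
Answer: $- \frac{601053764684}{440160175} \approx -1365.5$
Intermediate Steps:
$L{\left(O \right)} = -1729$ ($L{\left(O \right)} = -916 - 813 = -1729$)
$y = 2359719$ ($y = -3 + 2359722 = 2359719$)
$\frac{y}{L{\left(-956 \right)}} + \frac{2468423}{-3309475} = \frac{2359719}{-1729} + \frac{2468423}{-3309475} = 2359719 \left(- \frac{1}{1729}\right) + 2468423 \left(- \frac{1}{3309475}\right) = - \frac{2359719}{1729} - \frac{2468423}{3309475} = - \frac{601053764684}{440160175}$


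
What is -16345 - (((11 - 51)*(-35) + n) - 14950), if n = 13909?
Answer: -16704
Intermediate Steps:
-16345 - (((11 - 51)*(-35) + n) - 14950) = -16345 - (((11 - 51)*(-35) + 13909) - 14950) = -16345 - ((-40*(-35) + 13909) - 14950) = -16345 - ((1400 + 13909) - 14950) = -16345 - (15309 - 14950) = -16345 - 1*359 = -16345 - 359 = -16704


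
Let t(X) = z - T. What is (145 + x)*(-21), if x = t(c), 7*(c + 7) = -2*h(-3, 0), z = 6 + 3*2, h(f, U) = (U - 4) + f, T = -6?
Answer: -3423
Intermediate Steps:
h(f, U) = -4 + U + f (h(f, U) = (-4 + U) + f = -4 + U + f)
z = 12 (z = 6 + 6 = 12)
c = -5 (c = -7 + (-2*(-4 + 0 - 3))/7 = -7 + (-2*(-7))/7 = -7 + (1/7)*14 = -7 + 2 = -5)
t(X) = 18 (t(X) = 12 - 1*(-6) = 12 + 6 = 18)
x = 18
(145 + x)*(-21) = (145 + 18)*(-21) = 163*(-21) = -3423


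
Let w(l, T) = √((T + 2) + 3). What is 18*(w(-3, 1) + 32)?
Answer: 576 + 18*√6 ≈ 620.09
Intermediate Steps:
w(l, T) = √(5 + T) (w(l, T) = √((2 + T) + 3) = √(5 + T))
18*(w(-3, 1) + 32) = 18*(√(5 + 1) + 32) = 18*(√6 + 32) = 18*(32 + √6) = 576 + 18*√6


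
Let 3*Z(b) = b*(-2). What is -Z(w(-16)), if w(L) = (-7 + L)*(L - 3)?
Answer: 874/3 ≈ 291.33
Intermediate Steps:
w(L) = (-7 + L)*(-3 + L)
Z(b) = -2*b/3 (Z(b) = (b*(-2))/3 = (-2*b)/3 = -2*b/3)
-Z(w(-16)) = -(-2)*(21 + (-16)² - 10*(-16))/3 = -(-2)*(21 + 256 + 160)/3 = -(-2)*437/3 = -1*(-874/3) = 874/3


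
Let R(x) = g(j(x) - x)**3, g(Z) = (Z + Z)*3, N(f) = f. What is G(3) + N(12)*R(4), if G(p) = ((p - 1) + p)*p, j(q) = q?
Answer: 15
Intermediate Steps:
g(Z) = 6*Z (g(Z) = (2*Z)*3 = 6*Z)
G(p) = p*(-1 + 2*p) (G(p) = ((-1 + p) + p)*p = (-1 + 2*p)*p = p*(-1 + 2*p))
R(x) = 0 (R(x) = (6*(x - x))**3 = (6*0)**3 = 0**3 = 0)
G(3) + N(12)*R(4) = 3*(-1 + 2*3) + 12*0 = 3*(-1 + 6) + 0 = 3*5 + 0 = 15 + 0 = 15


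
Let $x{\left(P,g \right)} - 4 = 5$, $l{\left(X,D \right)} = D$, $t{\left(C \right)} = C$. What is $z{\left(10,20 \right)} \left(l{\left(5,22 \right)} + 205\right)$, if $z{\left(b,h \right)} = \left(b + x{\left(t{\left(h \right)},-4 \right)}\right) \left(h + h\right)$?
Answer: $172520$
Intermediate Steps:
$x{\left(P,g \right)} = 9$ ($x{\left(P,g \right)} = 4 + 5 = 9$)
$z{\left(b,h \right)} = 2 h \left(9 + b\right)$ ($z{\left(b,h \right)} = \left(b + 9\right) \left(h + h\right) = \left(9 + b\right) 2 h = 2 h \left(9 + b\right)$)
$z{\left(10,20 \right)} \left(l{\left(5,22 \right)} + 205\right) = 2 \cdot 20 \left(9 + 10\right) \left(22 + 205\right) = 2 \cdot 20 \cdot 19 \cdot 227 = 760 \cdot 227 = 172520$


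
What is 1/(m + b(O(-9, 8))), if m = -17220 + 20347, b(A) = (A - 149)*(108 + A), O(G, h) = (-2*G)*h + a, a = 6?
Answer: 1/3385 ≈ 0.00029542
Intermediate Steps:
O(G, h) = 6 - 2*G*h (O(G, h) = (-2*G)*h + 6 = -2*G*h + 6 = 6 - 2*G*h)
b(A) = (-149 + A)*(108 + A)
m = 3127
1/(m + b(O(-9, 8))) = 1/(3127 + (-16092 + (6 - 2*(-9)*8)**2 - 41*(6 - 2*(-9)*8))) = 1/(3127 + (-16092 + (6 + 144)**2 - 41*(6 + 144))) = 1/(3127 + (-16092 + 150**2 - 41*150)) = 1/(3127 + (-16092 + 22500 - 6150)) = 1/(3127 + 258) = 1/3385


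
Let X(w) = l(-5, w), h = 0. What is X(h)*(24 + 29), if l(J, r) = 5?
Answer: 265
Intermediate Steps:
X(w) = 5
X(h)*(24 + 29) = 5*(24 + 29) = 5*53 = 265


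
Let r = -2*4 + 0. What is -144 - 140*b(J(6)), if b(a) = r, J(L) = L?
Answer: 976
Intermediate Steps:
r = -8 (r = -8 + 0 = -8)
b(a) = -8
-144 - 140*b(J(6)) = -144 - 140*(-8) = -144 + 1120 = 976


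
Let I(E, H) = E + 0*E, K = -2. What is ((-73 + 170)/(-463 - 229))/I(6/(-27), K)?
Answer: 873/1384 ≈ 0.63078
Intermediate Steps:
I(E, H) = E (I(E, H) = E + 0 = E)
((-73 + 170)/(-463 - 229))/I(6/(-27), K) = ((-73 + 170)/(-463 - 229))/((6/(-27))) = (97/(-692))/((6*(-1/27))) = (97*(-1/692))/(-2/9) = -97/692*(-9/2) = 873/1384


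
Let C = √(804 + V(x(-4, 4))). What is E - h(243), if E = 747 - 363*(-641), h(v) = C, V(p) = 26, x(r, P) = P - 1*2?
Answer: 233430 - √830 ≈ 2.3340e+5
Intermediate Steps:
x(r, P) = -2 + P (x(r, P) = P - 2 = -2 + P)
C = √830 (C = √(804 + 26) = √830 ≈ 28.810)
h(v) = √830
E = 233430 (E = 747 + 232683 = 233430)
E - h(243) = 233430 - √830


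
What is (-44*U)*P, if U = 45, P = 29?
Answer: -57420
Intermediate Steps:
(-44*U)*P = -44*45*29 = -1980*29 = -57420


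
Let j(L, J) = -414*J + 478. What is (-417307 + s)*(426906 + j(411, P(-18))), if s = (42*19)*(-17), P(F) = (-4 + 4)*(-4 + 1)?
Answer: -184148226232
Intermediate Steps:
P(F) = 0 (P(F) = 0*(-3) = 0)
j(L, J) = 478 - 414*J
s = -13566 (s = 798*(-17) = -13566)
(-417307 + s)*(426906 + j(411, P(-18))) = (-417307 - 13566)*(426906 + (478 - 414*0)) = -430873*(426906 + (478 + 0)) = -430873*(426906 + 478) = -430873*427384 = -184148226232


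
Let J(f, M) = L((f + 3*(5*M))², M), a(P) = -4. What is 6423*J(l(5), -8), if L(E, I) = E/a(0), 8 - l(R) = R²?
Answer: -120553287/4 ≈ -3.0138e+7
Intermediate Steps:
l(R) = 8 - R²
L(E, I) = -E/4 (L(E, I) = E/(-4) = E*(-¼) = -E/4)
J(f, M) = -(f + 15*M)²/4 (J(f, M) = -(f + 3*(5*M))²/4 = -(f + 15*M)²/4)
6423*J(l(5), -8) = 6423*(-((8 - 1*5²) + 15*(-8))²/4) = 6423*(-((8 - 1*25) - 120)²/4) = 6423*(-((8 - 25) - 120)²/4) = 6423*(-(-17 - 120)²/4) = 6423*(-¼*(-137)²) = 6423*(-¼*18769) = 6423*(-18769/4) = -120553287/4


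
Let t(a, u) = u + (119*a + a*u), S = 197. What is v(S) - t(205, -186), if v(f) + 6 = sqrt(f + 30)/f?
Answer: 13915 + sqrt(227)/197 ≈ 13915.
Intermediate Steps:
t(a, u) = u + 119*a + a*u
v(f) = -6 + sqrt(30 + f)/f (v(f) = -6 + sqrt(f + 30)/f = -6 + sqrt(30 + f)/f)
v(S) - t(205, -186) = (-6 + sqrt(30 + 197)/197) - (-186 + 119*205 + 205*(-186)) = (-6 + sqrt(227)/197) - (-186 + 24395 - 38130) = (-6 + sqrt(227)/197) - 1*(-13921) = (-6 + sqrt(227)/197) + 13921 = 13915 + sqrt(227)/197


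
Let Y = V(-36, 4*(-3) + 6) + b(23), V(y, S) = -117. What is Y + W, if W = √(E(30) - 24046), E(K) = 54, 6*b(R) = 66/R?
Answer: -2680/23 + 2*I*√5998 ≈ -116.52 + 154.89*I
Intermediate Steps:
b(R) = 11/R (b(R) = (66/R)/6 = 11/R)
Y = -2680/23 (Y = -117 + 11/23 = -2680/23 ≈ -116.52)
W = 2*I*√5998 (W = √(54 - 24046) = √(-23992) = 2*I*√5998 ≈ 154.89*I)
Y + W = -2680/23 + 2*I*√5998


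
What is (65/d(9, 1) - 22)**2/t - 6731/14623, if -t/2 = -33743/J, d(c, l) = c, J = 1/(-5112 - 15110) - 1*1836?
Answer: -10347705624692683/1616438897103996 ≈ -6.4015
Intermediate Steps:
J = -37127593/20222 (J = 1/(-20222) - 1836 = -1/20222 - 1836 = -37127593/20222 ≈ -1836.0)
t = -1364701892/37127593 (t = -(-67486)/(-37127593/20222) = -(-67486)*(-20222)/37127593 = -2*682350946/37127593 = -1364701892/37127593 ≈ -36.757)
(65/d(9, 1) - 22)**2/t - 6731/14623 = (65/9 - 22)**2/(-1364701892/37127593) - 6731/14623 = (65*(1/9) - 22)**2*(-37127593/1364701892) - 6731*1/14623 = (65/9 - 22)**2*(-37127593/1364701892) - 6731/14623 = (-133/9)**2*(-37127593/1364701892) - 6731/14623 = (17689/81)*(-37127593/1364701892) - 6731/14623 = -656749992577/110540853252 - 6731/14623 = -10347705624692683/1616438897103996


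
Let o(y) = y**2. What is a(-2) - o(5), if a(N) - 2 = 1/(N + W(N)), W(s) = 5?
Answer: -68/3 ≈ -22.667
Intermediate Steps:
a(N) = 2 + 1/(5 + N) (a(N) = 2 + 1/(N + 5) = 2 + 1/(5 + N))
a(-2) - o(5) = (11 + 2*(-2))/(5 - 2) - 1*5**2 = (11 - 4)/3 - 1*25 = (1/3)*7 - 25 = 7/3 - 25 = -68/3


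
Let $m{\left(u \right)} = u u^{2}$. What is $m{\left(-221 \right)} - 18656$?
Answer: $-10812517$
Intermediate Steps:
$m{\left(u \right)} = u^{3}$
$m{\left(-221 \right)} - 18656 = \left(-221\right)^{3} - 18656 = -10793861 - 18656 = -10812517$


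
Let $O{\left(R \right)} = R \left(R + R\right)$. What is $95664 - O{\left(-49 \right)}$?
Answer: $90862$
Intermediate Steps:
$O{\left(R \right)} = 2 R^{2}$ ($O{\left(R \right)} = R 2 R = 2 R^{2}$)
$95664 - O{\left(-49 \right)} = 95664 - 2 \left(-49\right)^{2} = 95664 - 2 \cdot 2401 = 95664 - 4802 = 90862$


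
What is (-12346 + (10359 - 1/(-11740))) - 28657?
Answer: -359760559/11740 ≈ -30644.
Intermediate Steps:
(-12346 + (10359 - 1/(-11740))) - 28657 = (-12346 + (10359 - 1*(-1/11740))) - 28657 = (-12346 + (10359 + 1/11740)) - 28657 = (-12346 + 121614661/11740) - 28657 = -23327379/11740 - 28657 = -359760559/11740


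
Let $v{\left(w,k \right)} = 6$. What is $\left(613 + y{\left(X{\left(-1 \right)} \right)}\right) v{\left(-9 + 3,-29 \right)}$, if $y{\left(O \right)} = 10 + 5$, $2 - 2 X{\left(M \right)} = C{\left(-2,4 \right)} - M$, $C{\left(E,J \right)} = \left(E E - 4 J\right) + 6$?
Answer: $3768$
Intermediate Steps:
$C{\left(E,J \right)} = 6 + E^{2} - 4 J$ ($C{\left(E,J \right)} = \left(E^{2} - 4 J\right) + 6 = 6 + E^{2} - 4 J$)
$X{\left(M \right)} = 4 + \frac{M}{2}$ ($X{\left(M \right)} = 1 - \frac{\left(6 + \left(-2\right)^{2} - 16\right) - M}{2} = 1 - \frac{\left(6 + 4 - 16\right) - M}{2} = 1 - \frac{-6 - M}{2} = 1 + \left(3 + \frac{M}{2}\right) = 4 + \frac{M}{2}$)
$y{\left(O \right)} = 15$
$\left(613 + y{\left(X{\left(-1 \right)} \right)}\right) v{\left(-9 + 3,-29 \right)} = \left(613 + 15\right) 6 = 628 \cdot 6 = 3768$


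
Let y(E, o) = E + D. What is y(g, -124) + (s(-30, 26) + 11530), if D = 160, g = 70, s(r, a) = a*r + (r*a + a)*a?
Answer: -8624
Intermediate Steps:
s(r, a) = a*r + a*(a + a*r) (s(r, a) = a*r + (a*r + a)*a = a*r + (a + a*r)*a = a*r + a*(a + a*r))
y(E, o) = 160 + E (y(E, o) = E + 160 = 160 + E)
y(g, -124) + (s(-30, 26) + 11530) = (160 + 70) + (26*(26 - 30 + 26*(-30)) + 11530) = 230 + (26*(26 - 30 - 780) + 11530) = 230 + (26*(-784) + 11530) = 230 + (-20384 + 11530) = 230 - 8854 = -8624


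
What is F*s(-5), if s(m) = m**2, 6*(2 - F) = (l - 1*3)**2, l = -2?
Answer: -325/6 ≈ -54.167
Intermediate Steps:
F = -13/6 (F = 2 - (-2 - 1*3)**2/6 = 2 - (-2 - 3)**2/6 = 2 - 1/6*(-5)**2 = 2 - 1/6*25 = 2 - 25/6 = -13/6 ≈ -2.1667)
F*s(-5) = -13/6*(-5)**2 = -13/6*25 = -325/6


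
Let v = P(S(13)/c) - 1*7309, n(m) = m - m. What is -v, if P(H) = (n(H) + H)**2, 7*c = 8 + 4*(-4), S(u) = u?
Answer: 459495/64 ≈ 7179.6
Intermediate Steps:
n(m) = 0
c = -8/7 (c = (8 + 4*(-4))/7 = (8 - 16)/7 = (1/7)*(-8) = -8/7 ≈ -1.1429)
P(H) = H**2 (P(H) = (0 + H)**2 = H**2)
v = -459495/64 (v = (13/(-8/7))**2 - 1*7309 = (13*(-7/8))**2 - 7309 = (-91/8)**2 - 7309 = 8281/64 - 7309 = -459495/64 ≈ -7179.6)
-v = -1*(-459495/64) = 459495/64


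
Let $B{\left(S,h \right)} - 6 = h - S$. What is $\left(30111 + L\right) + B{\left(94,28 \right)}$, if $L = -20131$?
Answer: $9920$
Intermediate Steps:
$B{\left(S,h \right)} = 6 + h - S$ ($B{\left(S,h \right)} = 6 - \left(S - h\right) = 6 + h - S$)
$\left(30111 + L\right) + B{\left(94,28 \right)} = \left(30111 - 20131\right) + \left(6 + 28 - 94\right) = 9980 + \left(6 + 28 - 94\right) = 9980 - 60 = 9920$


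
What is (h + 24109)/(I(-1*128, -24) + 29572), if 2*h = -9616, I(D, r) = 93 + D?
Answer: 19301/29537 ≈ 0.65345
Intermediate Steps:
h = -4808 (h = (1/2)*(-9616) = -4808)
(h + 24109)/(I(-1*128, -24) + 29572) = (-4808 + 24109)/((93 - 1*128) + 29572) = 19301/((93 - 128) + 29572) = 19301/(-35 + 29572) = 19301/29537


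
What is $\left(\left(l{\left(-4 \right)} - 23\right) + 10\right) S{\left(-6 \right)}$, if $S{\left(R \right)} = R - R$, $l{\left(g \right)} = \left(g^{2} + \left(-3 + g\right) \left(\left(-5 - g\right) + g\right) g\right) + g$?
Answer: $0$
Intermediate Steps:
$l{\left(g \right)} = g + g^{2} + g \left(15 - 5 g\right)$ ($l{\left(g \right)} = \left(g^{2} + \left(-3 + g\right) \left(-5\right) g\right) + g = \left(g^{2} + \left(15 - 5 g\right) g\right) + g = \left(g^{2} + g \left(15 - 5 g\right)\right) + g = g + g^{2} + g \left(15 - 5 g\right)$)
$S{\left(R \right)} = 0$
$\left(\left(l{\left(-4 \right)} - 23\right) + 10\right) S{\left(-6 \right)} = \left(\left(4 \left(-4\right) \left(4 - -4\right) - 23\right) + 10\right) 0 = \left(\left(4 \left(-4\right) \left(4 + 4\right) - 23\right) + 10\right) 0 = \left(\left(4 \left(-4\right) 8 - 23\right) + 10\right) 0 = \left(\left(-128 - 23\right) + 10\right) 0 = \left(-151 + 10\right) 0 = \left(-141\right) 0 = 0$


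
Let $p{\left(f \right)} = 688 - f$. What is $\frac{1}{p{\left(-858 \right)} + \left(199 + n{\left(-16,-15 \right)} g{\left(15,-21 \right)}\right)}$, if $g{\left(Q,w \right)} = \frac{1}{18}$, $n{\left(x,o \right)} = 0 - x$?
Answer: $\frac{9}{15713} \approx 0.00057277$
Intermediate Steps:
$n{\left(x,o \right)} = - x$
$g{\left(Q,w \right)} = \frac{1}{18}$
$\frac{1}{p{\left(-858 \right)} + \left(199 + n{\left(-16,-15 \right)} g{\left(15,-21 \right)}\right)} = \frac{1}{\left(688 - -858\right) + \left(199 + \left(-1\right) \left(-16\right) \frac{1}{18}\right)} = \frac{1}{\left(688 + 858\right) + \left(199 + 16 \cdot \frac{1}{18}\right)} = \frac{1}{1546 + \left(199 + \frac{8}{9}\right)} = \frac{1}{1546 + \frac{1799}{9}} = \frac{1}{\frac{15713}{9}} = \frac{9}{15713}$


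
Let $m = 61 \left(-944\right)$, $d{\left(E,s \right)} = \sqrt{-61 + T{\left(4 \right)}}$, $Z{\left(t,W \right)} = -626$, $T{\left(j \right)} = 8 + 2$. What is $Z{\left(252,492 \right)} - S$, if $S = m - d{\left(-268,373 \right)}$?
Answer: $56958 + i \sqrt{51} \approx 56958.0 + 7.1414 i$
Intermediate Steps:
$T{\left(j \right)} = 10$
$d{\left(E,s \right)} = i \sqrt{51}$ ($d{\left(E,s \right)} = \sqrt{-61 + 10} = \sqrt{-51} = i \sqrt{51}$)
$m = -57584$
$S = -57584 - i \sqrt{51} \approx -57584.0 - 7.1414 i$
$Z{\left(252,492 \right)} - S = -626 - \left(-57584 - i \sqrt{51}\right) = -626 + \left(57584 + i \sqrt{51}\right) = 56958 + i \sqrt{51}$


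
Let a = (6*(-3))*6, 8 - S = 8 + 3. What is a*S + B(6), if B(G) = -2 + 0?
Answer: 322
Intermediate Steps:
S = -3 (S = 8 - (8 + 3) = 8 - 1*11 = 8 - 11 = -3)
a = -108 (a = -18*6 = -108)
B(G) = -2
a*S + B(6) = -108*(-3) - 2 = 324 - 2 = 322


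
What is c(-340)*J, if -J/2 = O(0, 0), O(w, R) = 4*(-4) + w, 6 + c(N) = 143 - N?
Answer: 15264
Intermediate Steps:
c(N) = 137 - N (c(N) = -6 + (143 - N) = 137 - N)
O(w, R) = -16 + w
J = 32 (J = -2*(-16 + 0) = -2*(-16) = 32)
c(-340)*J = (137 - 1*(-340))*32 = (137 + 340)*32 = 477*32 = 15264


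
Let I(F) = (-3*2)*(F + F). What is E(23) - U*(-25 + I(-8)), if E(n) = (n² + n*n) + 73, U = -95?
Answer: 7876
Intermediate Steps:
I(F) = -12*F
E(n) = 73 + 2*n² (E(n) = (n² + n²) + 73 = 2*n² + 73 = 73 + 2*n²)
E(23) - U*(-25 + I(-8)) = (73 + 2*23²) - (-95)*(-25 - 12*(-8)) = (73 + 2*529) - (-95)*(-25 + 96) = (73 + 1058) - (-95)*71 = 1131 - 1*(-6745) = 1131 + 6745 = 7876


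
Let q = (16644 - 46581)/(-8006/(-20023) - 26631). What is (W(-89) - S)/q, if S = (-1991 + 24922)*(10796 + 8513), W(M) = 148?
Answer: -236098231004631217/599428551 ≈ -3.9387e+8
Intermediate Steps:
S = 442774679 (S = 22931*19309 = 442774679)
q = 599428551/533224507 (q = -29937/(-8006*(-1/20023) - 26631) = -29937/(8006/20023 - 26631) = -29937/(-533224507/20023) = -29937*(-20023/533224507) = 599428551/533224507 ≈ 1.1242)
(W(-89) - S)/q = (148 - 1*442774679)/(599428551/533224507) = (148 - 442774679)*(533224507/599428551) = -442774531*533224507/599428551 = -236098231004631217/599428551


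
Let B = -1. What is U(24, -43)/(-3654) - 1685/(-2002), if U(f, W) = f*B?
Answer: 147739/174174 ≈ 0.84823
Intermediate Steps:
U(f, W) = -f (U(f, W) = f*(-1) = -f)
U(24, -43)/(-3654) - 1685/(-2002) = -1*24/(-3654) - 1685/(-2002) = -24*(-1/3654) - 1685*(-1/2002) = 4/609 + 1685/2002 = 147739/174174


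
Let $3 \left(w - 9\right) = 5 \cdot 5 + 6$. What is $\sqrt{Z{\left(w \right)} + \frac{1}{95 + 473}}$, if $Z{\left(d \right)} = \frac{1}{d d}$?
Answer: $\frac{\sqrt{300898}}{8236} \approx 0.066603$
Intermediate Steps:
$w = \frac{58}{3}$ ($w = 9 + \frac{5 \cdot 5 + 6}{3} = 9 + \frac{25 + 6}{3} = 9 + \frac{1}{3} \cdot 31 = 9 + \frac{31}{3} = \frac{58}{3} \approx 19.333$)
$Z{\left(d \right)} = \frac{1}{d^{2}}$
$\sqrt{Z{\left(w \right)} + \frac{1}{95 + 473}} = \sqrt{\frac{1}{\frac{3364}{9}} + \frac{1}{95 + 473}} = \sqrt{\frac{9}{3364} + \frac{1}{568}} = \sqrt{\frac{2119}{477688}} = \frac{\sqrt{300898}}{8236}$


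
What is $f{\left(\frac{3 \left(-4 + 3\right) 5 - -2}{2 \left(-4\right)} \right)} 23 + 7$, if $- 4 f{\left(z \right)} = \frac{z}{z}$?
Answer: $\frac{5}{4} \approx 1.25$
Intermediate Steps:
$f{\left(z \right)} = - \frac{1}{4}$ ($f{\left(z \right)} = - \frac{z \frac{1}{z}}{4} = \left(- \frac{1}{4}\right) 1 = - \frac{1}{4}$)
$f{\left(\frac{3 \left(-4 + 3\right) 5 - -2}{2 \left(-4\right)} \right)} 23 + 7 = \left(- \frac{1}{4}\right) 23 + 7 = - \frac{23}{4} + 7 = \frac{5}{4}$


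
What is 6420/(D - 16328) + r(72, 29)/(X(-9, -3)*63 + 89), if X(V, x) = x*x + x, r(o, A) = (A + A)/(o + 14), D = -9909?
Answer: -128159147/526865197 ≈ -0.24325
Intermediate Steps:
r(o, A) = 2*A/(14 + o) (r(o, A) = (2*A)/(14 + o) = 2*A/(14 + o))
X(V, x) = x + x² (X(V, x) = x² + x = x + x²)
6420/(D - 16328) + r(72, 29)/(X(-9, -3)*63 + 89) = 6420/(-9909 - 16328) + (2*29/(14 + 72))/(-3*(1 - 3)*63 + 89) = 6420/(-26237) + (2*29/86)/(-3*(-2)*63 + 89) = 6420*(-1/26237) + (2*29*(1/86))/(6*63 + 89) = -6420/26237 + 29/(43*(378 + 89)) = -6420/26237 + (29/43)/467 = -6420/26237 + (29/43)*(1/467) = -6420/26237 + 29/20081 = -128159147/526865197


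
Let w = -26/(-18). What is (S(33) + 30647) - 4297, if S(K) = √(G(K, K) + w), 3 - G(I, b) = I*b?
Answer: 26350 + I*√9761/3 ≈ 26350.0 + 32.933*I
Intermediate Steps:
G(I, b) = 3 - I*b
w = 13/9 (w = -26*(-1/18) = 13/9 ≈ 1.4444)
S(K) = √(40/9 - K²) (S(K) = √((3 - K*K) + 13/9) = √((3 - K²) + 13/9) = √(40/9 - K²))
(S(33) + 30647) - 4297 = (√(40 - 9*33²)/3 + 30647) - 4297 = (√(40 - 9*1089)/3 + 30647) - 4297 = (√(40 - 9801)/3 + 30647) - 4297 = (√(-9761)/3 + 30647) - 4297 = ((I*√9761)/3 + 30647) - 4297 = (I*√9761/3 + 30647) - 4297 = (30647 + I*√9761/3) - 4297 = 26350 + I*√9761/3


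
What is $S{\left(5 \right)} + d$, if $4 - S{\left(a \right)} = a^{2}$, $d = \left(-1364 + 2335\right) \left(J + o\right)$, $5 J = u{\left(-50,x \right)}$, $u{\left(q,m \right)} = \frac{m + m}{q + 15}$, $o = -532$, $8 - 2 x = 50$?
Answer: $- \frac{12908999}{25} \approx -5.1636 \cdot 10^{5}$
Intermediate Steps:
$x = -21$ ($x = 4 - 25 = -21$)
$u{\left(q,m \right)} = \frac{2 m}{15 + q}$
$J = \frac{6}{25}$ ($J = \frac{2 \left(-21\right) \frac{1}{15 - 50}}{5} = \frac{2 \left(-21\right) \frac{1}{-35}}{5} = \frac{2 \left(-21\right) \left(- \frac{1}{35}\right)}{5} = \frac{1}{5} \cdot \frac{6}{5} = \frac{6}{25} \approx 0.24$)
$d = - \frac{12908474}{25}$ ($d = \left(-1364 + 2335\right) \left(\frac{6}{25} - 532\right) = 971 \left(- \frac{13294}{25}\right) = - \frac{12908474}{25} \approx -5.1634 \cdot 10^{5}$)
$S{\left(a \right)} = 4 - a^{2}$
$S{\left(5 \right)} + d = \left(4 - 5^{2}\right) - \frac{12908474}{25} = \left(4 - 25\right) - \frac{12908474}{25} = -21 - \frac{12908474}{25} = - \frac{12908999}{25}$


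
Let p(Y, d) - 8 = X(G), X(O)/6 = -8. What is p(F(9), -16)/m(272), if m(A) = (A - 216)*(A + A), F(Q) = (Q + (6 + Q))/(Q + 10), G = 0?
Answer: -5/3808 ≈ -0.0013130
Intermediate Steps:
X(O) = -48 (X(O) = 6*(-8) = -48)
F(Q) = (6 + 2*Q)/(10 + Q)
m(A) = 2*A*(-216 + A) (m(A) = (-216 + A)*(2*A) = 2*A*(-216 + A))
p(Y, d) = -40 (p(Y, d) = 8 - 48 = -40)
p(F(9), -16)/m(272) = -40*1/(544*(-216 + 272)) = -40/(2*272*56) = -40/30464 = -40*1/30464 = -5/3808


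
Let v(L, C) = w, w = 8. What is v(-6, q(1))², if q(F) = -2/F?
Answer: 64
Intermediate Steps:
v(L, C) = 8
v(-6, q(1))² = 8² = 64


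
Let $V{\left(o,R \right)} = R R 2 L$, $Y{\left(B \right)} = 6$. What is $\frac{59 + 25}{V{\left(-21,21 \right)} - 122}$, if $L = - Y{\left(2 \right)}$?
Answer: $- \frac{42}{2707} \approx -0.015515$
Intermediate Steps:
$L = -6$ ($L = \left(-1\right) 6 = -6$)
$V{\left(o,R \right)} = - 12 R^{2}$ ($V{\left(o,R \right)} = R R 2 \left(-6\right) = R^{2} \cdot 2 \left(-6\right) = 2 R^{2} \left(-6\right) = - 12 R^{2}$)
$\frac{59 + 25}{V{\left(-21,21 \right)} - 122} = \frac{59 + 25}{- 12 \cdot 21^{2} - 122} = \frac{84}{\left(-12\right) 441 - 122} = \frac{84}{-5292 - 122} = \frac{84}{-5414} = 84 \left(- \frac{1}{5414}\right) = - \frac{42}{2707}$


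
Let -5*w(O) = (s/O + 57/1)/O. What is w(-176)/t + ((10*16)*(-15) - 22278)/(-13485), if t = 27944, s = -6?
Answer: 508598562279/277917291520 ≈ 1.8300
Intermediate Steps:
w(O) = -(57 - 6/O)/(5*O) (w(O) = -(-6/O + 57/1)/(5*O) = -(-6/O + 57*1)/(5*O) = -(-6/O + 57)/(5*O) = -(57 - 6/O)/(5*O))
w(-176)/t + ((10*16)*(-15) - 22278)/(-13485) = ((⅗)*(2 - 19*(-176))/(-176)²)/27944 + ((10*16)*(-15) - 22278)/(-13485) = ((⅗)*(1/30976)*(2 + 3344))*(1/27944) + (160*(-15) - 22278)*(-1/13485) = ((⅗)*(1/30976)*3346)*(1/27944) + (-2400 - 22278)*(-1/13485) = (5019/77440)*(1/27944) - 24678*(-1/13485) = 717/309140480 + 8226/4495 = 508598562279/277917291520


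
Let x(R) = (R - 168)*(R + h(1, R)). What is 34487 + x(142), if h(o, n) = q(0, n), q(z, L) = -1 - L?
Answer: 34513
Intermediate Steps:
h(o, n) = -1 - n
x(R) = 168 - R (x(R) = (R - 168)*(R + (-1 - R)) = (-168 + R)*(-1) = 168 - R)
34487 + x(142) = 34487 + (168 - 1*142) = 34487 + (168 - 142) = 34487 + 26 = 34513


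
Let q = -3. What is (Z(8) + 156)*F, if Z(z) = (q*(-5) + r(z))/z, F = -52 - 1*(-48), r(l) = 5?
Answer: -634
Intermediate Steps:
F = -4 (F = -52 + 48 = -4)
Z(z) = 20/z (Z(z) = (-3*(-5) + 5)/z = (15 + 5)/z = 20/z)
(Z(8) + 156)*F = (20/8 + 156)*(-4) = (20*(⅛) + 156)*(-4) = (5/2 + 156)*(-4) = (317/2)*(-4) = -634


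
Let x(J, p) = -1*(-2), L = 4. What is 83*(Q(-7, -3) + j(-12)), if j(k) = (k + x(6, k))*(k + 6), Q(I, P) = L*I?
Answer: 2656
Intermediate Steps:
x(J, p) = 2
Q(I, P) = 4*I
j(k) = (2 + k)*(6 + k) (j(k) = (k + 2)*(k + 6) = (2 + k)*(6 + k))
83*(Q(-7, -3) + j(-12)) = 83*(4*(-7) + (12 + (-12)² + 8*(-12))) = 83*(-28 + (12 + 144 - 96)) = 83*(-28 + 60) = 83*32 = 2656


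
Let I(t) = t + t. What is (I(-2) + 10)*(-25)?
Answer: -150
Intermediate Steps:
I(t) = 2*t
(I(-2) + 10)*(-25) = (2*(-2) + 10)*(-25) = (-4 + 10)*(-25) = 6*(-25) = -150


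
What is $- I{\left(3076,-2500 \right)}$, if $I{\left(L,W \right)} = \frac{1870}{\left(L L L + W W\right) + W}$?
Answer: $- \frac{935}{14555335238} \approx -6.4238 \cdot 10^{-8}$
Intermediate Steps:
$I{\left(L,W \right)} = \frac{1870}{W + L^{3} + W^{2}}$ ($I{\left(L,W \right)} = \frac{1870}{\left(L^{2} L + W^{2}\right) + W} = \frac{1870}{\left(L^{3} + W^{2}\right) + W} = \frac{1870}{W + L^{3} + W^{2}}$)
$- I{\left(3076,-2500 \right)} = - \frac{1870}{-2500 + 3076^{3} + \left(-2500\right)^{2}} = - \frac{1870}{-2500 + 29104422976 + 6250000} = - \frac{1870}{29110670476} = \left(-1\right) \frac{935}{14555335238} = - \frac{935}{14555335238}$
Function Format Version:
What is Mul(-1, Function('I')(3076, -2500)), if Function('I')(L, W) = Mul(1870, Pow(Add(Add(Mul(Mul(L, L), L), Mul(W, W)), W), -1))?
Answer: Rational(-935, 14555335238) ≈ -6.4238e-8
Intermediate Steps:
Function('I')(L, W) = Mul(1870, Pow(Add(W, Pow(L, 3), Pow(W, 2)), -1)) (Function('I')(L, W) = Mul(1870, Pow(Add(Add(Mul(Pow(L, 2), L), Pow(W, 2)), W), -1)) = Mul(1870, Pow(Add(Add(Pow(L, 3), Pow(W, 2)), W), -1)) = Mul(1870, Pow(Add(W, Pow(L, 3), Pow(W, 2)), -1)))
Mul(-1, Function('I')(3076, -2500)) = Mul(-1, Mul(1870, Pow(Add(-2500, Pow(3076, 3), Pow(-2500, 2)), -1))) = Mul(-1, Mul(1870, Pow(Add(-2500, 29104422976, 6250000), -1))) = Mul(-1, Mul(1870, Pow(29110670476, -1))) = Mul(-1, Mul(1870, Rational(1, 29110670476))) = Mul(-1, Rational(935, 14555335238)) = Rational(-935, 14555335238)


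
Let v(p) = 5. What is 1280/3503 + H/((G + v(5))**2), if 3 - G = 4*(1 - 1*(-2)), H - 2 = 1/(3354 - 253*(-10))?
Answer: 161731127/329786432 ≈ 0.49041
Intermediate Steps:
H = 11769/5884 (H = 2 + 1/(3354 - 253*(-10)) = 2 + 1/(3354 + 2530) = 2 + 1/5884 = 11769/5884 ≈ 2.0002)
G = -9 (G = 3 - 4*(1 - 1*(-2)) = 3 - 4*(1 + 2) = 3 - 4*3 = 3 - 1*12 = 3 - 12 = -9)
1280/3503 + H/((G + v(5))**2) = 1280/3503 + 11769/(5884*((-9 + 5)**2)) = 1280*(1/3503) + 11769/(5884*((-4)**2)) = 1280/3503 + (11769/5884)/16 = 1280/3503 + (11769/5884)*(1/16) = 1280/3503 + 11769/94144 = 161731127/329786432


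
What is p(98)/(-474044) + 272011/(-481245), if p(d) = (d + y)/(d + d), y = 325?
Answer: -25273459333499/44713735736880 ≈ -0.56523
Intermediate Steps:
p(d) = (325 + d)/(2*d) (p(d) = (d + 325)/(d + d) = (325 + d)/((2*d)) = (325 + d)*(1/(2*d)) = (325 + d)/(2*d))
p(98)/(-474044) + 272011/(-481245) = ((½)*(325 + 98)/98)/(-474044) + 272011/(-481245) = ((½)*(1/98)*423)*(-1/474044) + 272011*(-1/481245) = (423/196)*(-1/474044) - 272011/481245 = -423/92912624 - 272011/481245 = -25273459333499/44713735736880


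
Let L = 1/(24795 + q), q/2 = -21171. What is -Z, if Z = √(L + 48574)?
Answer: -√14955799012419/17547 ≈ -220.40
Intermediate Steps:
q = -42342 (q = 2*(-21171) = -42342)
L = -1/17547 (L = 1/(24795 - 42342) = 1/(-17547) = -1/17547 ≈ -5.6990e-5)
Z = √14955799012419/17547 (Z = √(-1/17547 + 48574) = √(852327977/17547) = √14955799012419/17547 ≈ 220.40)
-Z = -√14955799012419/17547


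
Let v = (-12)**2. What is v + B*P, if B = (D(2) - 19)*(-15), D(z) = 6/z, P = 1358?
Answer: 326064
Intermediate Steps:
B = 240 (B = (6/2 - 19)*(-15) = (6*(1/2) - 19)*(-15) = (3 - 19)*(-15) = -16*(-15) = 240)
v = 144
v + B*P = 144 + 240*1358 = 144 + 325920 = 326064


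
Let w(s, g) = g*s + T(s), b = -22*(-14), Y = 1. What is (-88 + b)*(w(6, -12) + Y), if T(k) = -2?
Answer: -16060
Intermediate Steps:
b = 308
w(s, g) = -2 + g*s (w(s, g) = g*s - 2 = -2 + g*s)
(-88 + b)*(w(6, -12) + Y) = (-88 + 308)*((-2 - 12*6) + 1) = 220*((-2 - 72) + 1) = 220*(-74 + 1) = 220*(-73) = -16060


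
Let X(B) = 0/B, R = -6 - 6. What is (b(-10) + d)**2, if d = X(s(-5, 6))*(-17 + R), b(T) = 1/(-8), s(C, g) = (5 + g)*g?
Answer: 1/64 ≈ 0.015625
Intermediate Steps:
s(C, g) = g*(5 + g)
R = -12
b(T) = -1/8
X(B) = 0
d = 0 (d = 0*(-17 - 12) = 0*(-29) = 0)
(b(-10) + d)**2 = (-1/8 + 0)**2 = (-1/8)**2 = 1/64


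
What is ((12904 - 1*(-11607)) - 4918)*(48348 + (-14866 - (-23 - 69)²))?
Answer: 490177674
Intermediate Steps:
((12904 - 1*(-11607)) - 4918)*(48348 + (-14866 - (-23 - 69)²)) = ((12904 + 11607) - 4918)*(48348 + (-14866 - 1*(-92)²)) = (24511 - 4918)*(48348 + (-14866 - 1*8464)) = 19593*(48348 + (-14866 - 8464)) = 19593*(48348 - 23330) = 19593*25018 = 490177674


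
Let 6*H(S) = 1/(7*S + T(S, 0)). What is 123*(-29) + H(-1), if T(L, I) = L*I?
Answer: -149815/42 ≈ -3567.0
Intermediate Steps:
T(L, I) = I*L
H(S) = 1/(42*S) (H(S) = 1/(6*(7*S + 0*S)) = 1/(6*(7*S + 0)) = 1/(6*((7*S))) = (1/(7*S))/6 = 1/(42*S))
123*(-29) + H(-1) = 123*(-29) + (1/42)/(-1) = -3567 + (1/42)*(-1) = -3567 - 1/42 = -149815/42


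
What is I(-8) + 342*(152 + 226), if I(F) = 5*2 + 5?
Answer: 129291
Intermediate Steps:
I(F) = 15 (I(F) = 10 + 5 = 15)
I(-8) + 342*(152 + 226) = 15 + 342*(152 + 226) = 15 + 342*378 = 15 + 129276 = 129291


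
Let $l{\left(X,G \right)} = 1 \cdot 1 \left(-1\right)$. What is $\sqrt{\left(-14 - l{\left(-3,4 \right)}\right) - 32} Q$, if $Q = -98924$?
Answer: $- 296772 i \sqrt{5} \approx - 6.636 \cdot 10^{5} i$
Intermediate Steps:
$l{\left(X,G \right)} = -1$ ($l{\left(X,G \right)} = 1 \left(-1\right) = -1$)
$\sqrt{\left(-14 - l{\left(-3,4 \right)}\right) - 32} Q = \sqrt{\left(-14 - -1\right) - 32} \left(-98924\right) = \sqrt{\left(-14 + 1\right) - 32} \left(-98924\right) = \sqrt{-13 - 32} \left(-98924\right) = \sqrt{-45} \left(-98924\right) = 3 i \sqrt{5} \left(-98924\right) = - 296772 i \sqrt{5}$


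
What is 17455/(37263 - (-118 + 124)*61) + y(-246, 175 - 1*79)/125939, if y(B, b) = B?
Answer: 2189188583/4646771283 ≈ 0.47112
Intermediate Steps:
17455/(37263 - (-118 + 124)*61) + y(-246, 175 - 1*79)/125939 = 17455/(37263 - (-118 + 124)*61) - 246/125939 = 17455/(37263 - 6*61) - 246*1/125939 = 17455/(37263 - 1*366) - 246/125939 = 17455/(37263 - 366) - 246/125939 = 17455/36897 - 246/125939 = 2189188583/4646771283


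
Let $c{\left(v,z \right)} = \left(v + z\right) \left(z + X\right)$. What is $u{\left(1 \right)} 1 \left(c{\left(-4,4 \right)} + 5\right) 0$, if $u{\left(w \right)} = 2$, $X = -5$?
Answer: $0$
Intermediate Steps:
$c{\left(v,z \right)} = \left(-5 + z\right) \left(v + z\right)$ ($c{\left(v,z \right)} = \left(v + z\right) \left(z - 5\right) = \left(v + z\right) \left(-5 + z\right) = \left(-5 + z\right) \left(v + z\right)$)
$u{\left(1 \right)} 1 \left(c{\left(-4,4 \right)} + 5\right) 0 = 2 \cdot 1 \left(\left(4^{2} - -20 - 20 - 16\right) + 5\right) 0 = 2 \cdot 1 \left(\left(16 + 20 - 20 - 16\right) + 5\right) 0 = 2 \cdot 1 \left(0 + 5\right) 0 = 2 \cdot 1 \cdot 5 \cdot 0 = 2 \cdot 5 \cdot 0 = 10 \cdot 0 = 0$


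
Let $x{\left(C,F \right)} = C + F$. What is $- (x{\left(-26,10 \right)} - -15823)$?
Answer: $-15807$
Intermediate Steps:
$- (x{\left(-26,10 \right)} - -15823) = - (\left(-26 + 10\right) - -15823) = - (-16 + 15823) = \left(-1\right) 15807 = -15807$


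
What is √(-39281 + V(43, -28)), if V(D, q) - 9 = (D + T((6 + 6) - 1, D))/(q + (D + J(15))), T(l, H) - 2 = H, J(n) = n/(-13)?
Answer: I*√8834770/15 ≈ 198.16*I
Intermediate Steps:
J(n) = -n/13 (J(n) = n*(-1/13) = -n/13)
T(l, H) = 2 + H
V(D, q) = 9 + (2 + 2*D)/(-15/13 + D + q) (V(D, q) = 9 + (D + (2 + D))/(q + (D - 1/13*15)) = 9 + (2 + 2*D)/(q + (D - 15/13)) = 9 + (2 + 2*D)/(q + (-15/13 + D)) = 9 + (2 + 2*D)/(-15/13 + D + q))
√(-39281 + V(43, -28)) = √(-39281 + (-109 + 117*(-28) + 143*43)/(-15 + 13*43 + 13*(-28))) = √(-39281 + (-109 - 3276 + 6149)/(-15 + 559 - 364)) = √(-39281 + 2764/180) = √(-39281 + (1/180)*2764) = √(-39281 + 691/45) = √(-1766954/45) = I*√8834770/15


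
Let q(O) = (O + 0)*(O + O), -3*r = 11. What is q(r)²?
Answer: 58564/81 ≈ 723.01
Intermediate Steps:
r = -11/3 (r = -⅓*11 = -11/3 ≈ -3.6667)
q(O) = 2*O² (q(O) = O*(2*O) = 2*O²)
q(r)² = (2*(-11/3)²)² = (2*(121/9))² = (242/9)² = 58564/81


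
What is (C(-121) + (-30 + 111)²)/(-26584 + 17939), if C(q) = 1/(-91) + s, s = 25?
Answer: -119865/157339 ≈ -0.76183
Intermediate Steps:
C(q) = 2274/91 (C(q) = 1/(-91) + 25 = -1/91 + 25 = 2274/91)
(C(-121) + (-30 + 111)²)/(-26584 + 17939) = (2274/91 + (-30 + 111)²)/(-26584 + 17939) = (2274/91 + 81²)/(-8645) = (2274/91 + 6561)*(-1/8645) = (599325/91)*(-1/8645) = -119865/157339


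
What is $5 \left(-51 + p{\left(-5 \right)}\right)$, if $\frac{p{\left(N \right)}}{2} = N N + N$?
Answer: $-55$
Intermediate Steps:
$p{\left(N \right)} = 2 N + 2 N^{2}$ ($p{\left(N \right)} = 2 \left(N N + N\right) = 2 \left(N^{2} + N\right) = 2 \left(N + N^{2}\right) = 2 N + 2 N^{2}$)
$5 \left(-51 + p{\left(-5 \right)}\right) = 5 \left(-51 + 2 \left(-5\right) \left(1 - 5\right)\right) = 5 \left(-51 + 2 \left(-5\right) \left(-4\right)\right) = 5 \left(-51 + 40\right) = 5 \left(-11\right) = -55$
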